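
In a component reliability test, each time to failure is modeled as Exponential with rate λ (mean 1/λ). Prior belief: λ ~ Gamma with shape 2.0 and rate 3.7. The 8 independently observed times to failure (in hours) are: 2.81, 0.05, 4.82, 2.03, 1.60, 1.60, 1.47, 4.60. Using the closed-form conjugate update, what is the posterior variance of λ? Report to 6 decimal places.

With a Gamma(shape α, rate β) prior on the exponential rate λ, the posterior after n observations with total T = Σxᵢ is Gamma(α+n, β+T).
Sum of observations T = 18.98 hours; n = 8.
Posterior: Gamma(2.0+8, 3.7+18.98) = Gamma(10.0, 22.68).
Var = α/β² = 0.019441.

0.019441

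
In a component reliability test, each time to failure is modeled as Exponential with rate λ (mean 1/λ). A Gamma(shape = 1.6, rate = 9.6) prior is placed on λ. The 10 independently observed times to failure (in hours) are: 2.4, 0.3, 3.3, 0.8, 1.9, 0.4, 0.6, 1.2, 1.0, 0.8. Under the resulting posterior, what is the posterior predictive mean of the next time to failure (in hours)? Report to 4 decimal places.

2.1038

With a Gamma(shape α, rate β) prior on the exponential rate λ, the posterior after n observations with total T = Σxᵢ is Gamma(α+n, β+T).
Sum of observations T = 12.7 hours; n = 10.
Posterior: Gamma(1.6+10, 9.6+12.7) = Gamma(11.6, 22.3).
The predictive distribution for the next observation is Lomax; its mean is β/(α−1) = 22.3/10.6 = 2.1038.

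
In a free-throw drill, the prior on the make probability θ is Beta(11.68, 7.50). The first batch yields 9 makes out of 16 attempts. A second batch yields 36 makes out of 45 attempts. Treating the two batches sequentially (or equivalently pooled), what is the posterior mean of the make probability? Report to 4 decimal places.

0.7069

The Beta prior is conjugate to a Binomial/Bernoulli likelihood; the update adds successes to α and failures to β.
After batch 1: Beta(11.68+9, 7.50+7) = Beta(20.68, 14.50).
After batch 2: Beta(20.68+36, 14.50+9) = Beta(56.68, 23.50).
Posterior mean = α/(α+β) = 56.68/80.18 = 0.7069.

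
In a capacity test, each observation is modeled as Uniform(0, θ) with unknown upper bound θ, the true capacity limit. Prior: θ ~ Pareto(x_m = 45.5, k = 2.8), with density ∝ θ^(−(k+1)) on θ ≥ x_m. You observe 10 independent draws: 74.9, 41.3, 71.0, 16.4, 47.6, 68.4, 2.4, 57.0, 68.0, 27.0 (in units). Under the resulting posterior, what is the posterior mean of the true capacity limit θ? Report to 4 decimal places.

81.2475

A Pareto(scale x_m, shape k) prior on the upper bound θ of Uniform(0, θ) is conjugate: posterior is Pareto(max(x_m, max xᵢ), k + n).
Sample maximum = 74.9; prior scale x_m = 45.5 → posterior scale = max = 74.9.
Posterior shape = 2.8 + 10 = 12.8.
E[θ|data] = k·x_m/(k−1) = 12.8·74.9/11.8 = 81.2475.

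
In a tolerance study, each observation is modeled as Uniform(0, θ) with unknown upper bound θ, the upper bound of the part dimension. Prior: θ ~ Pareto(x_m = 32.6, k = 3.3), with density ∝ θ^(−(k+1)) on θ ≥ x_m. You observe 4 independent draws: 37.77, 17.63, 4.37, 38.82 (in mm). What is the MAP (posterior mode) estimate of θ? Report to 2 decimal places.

38.82

A Pareto(scale x_m, shape k) prior on the upper bound θ of Uniform(0, θ) is conjugate: posterior is Pareto(max(x_m, max xᵢ), k + n).
Sample maximum = 38.82; prior scale x_m = 32.6 → posterior scale = max = 38.82.
Posterior shape = 3.3 + 4 = 7.3.
The Pareto density is decreasing on [x_m, ∞), so the mode is x_m = 38.82.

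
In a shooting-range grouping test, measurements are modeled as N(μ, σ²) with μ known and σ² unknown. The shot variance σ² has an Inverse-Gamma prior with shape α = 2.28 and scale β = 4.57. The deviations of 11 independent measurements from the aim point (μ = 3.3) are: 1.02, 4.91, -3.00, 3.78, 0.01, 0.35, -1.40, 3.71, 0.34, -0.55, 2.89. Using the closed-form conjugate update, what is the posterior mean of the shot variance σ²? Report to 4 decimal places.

With known mean μ and an Inverse-Gamma(α, β) prior on σ², the Normal likelihood is conjugate: posterior is Inv-Gamma(α + n/2, β + Σ(xᵢ−μ)²/2).
Σ(xᵢ−μ)² = (1.02)² + (4.91)² + (-3.00)² + (3.78)² + (0.01)² + (0.35)² + (-1.40)² + (3.71)² + (0.34)² + (-0.55)² + (2.89)² = 73.0538.
Posterior: Inv-Gamma(2.28 + 11/2, 4.57 + 73.0538/2) = Inv-Gamma(7.78, 41.09690).
E[σ²|data] = β/(α−1) = 41.09690/6.78 = 6.0615.

6.0615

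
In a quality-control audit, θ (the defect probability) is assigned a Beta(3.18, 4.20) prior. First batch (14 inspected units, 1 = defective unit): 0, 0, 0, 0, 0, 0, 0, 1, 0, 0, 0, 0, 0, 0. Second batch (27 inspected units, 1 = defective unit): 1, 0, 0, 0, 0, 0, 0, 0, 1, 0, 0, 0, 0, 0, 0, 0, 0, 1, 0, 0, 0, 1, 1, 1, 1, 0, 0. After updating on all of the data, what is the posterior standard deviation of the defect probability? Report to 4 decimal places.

0.0600

The Beta prior is conjugate to a Binomial/Bernoulli likelihood; the update adds successes to α and failures to β.
After batch 1: Beta(3.18+1, 4.20+13) = Beta(4.18, 17.20).
After batch 2: Beta(4.18+7, 17.20+20) = Beta(11.18, 37.20).
Var = αβ/((α+β)²(α+β+1)) = 11.18·37.20/(48.38²·49.38) = 0.00359834; SD = √0.00359834 = 0.0600.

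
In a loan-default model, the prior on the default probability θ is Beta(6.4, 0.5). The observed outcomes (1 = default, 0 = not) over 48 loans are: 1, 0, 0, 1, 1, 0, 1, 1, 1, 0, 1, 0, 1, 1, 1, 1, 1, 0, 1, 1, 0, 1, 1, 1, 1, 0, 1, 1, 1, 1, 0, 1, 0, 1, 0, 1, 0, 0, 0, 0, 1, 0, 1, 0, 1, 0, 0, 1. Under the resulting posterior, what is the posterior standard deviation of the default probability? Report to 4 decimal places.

0.0640

The Beta prior is conjugate to a Binomial/Bernoulli likelihood; the update adds successes to α and failures to β.
Posterior: Beta(α+k, β+n−k) = Beta(6.4+29, 0.5+19) = Beta(35.4, 19.5).
Var = αβ/((α+β)²(α+β+1)) = 35.4·19.5/(54.9²·55.9) = 0.00409715; SD = √0.00409715 = 0.0640.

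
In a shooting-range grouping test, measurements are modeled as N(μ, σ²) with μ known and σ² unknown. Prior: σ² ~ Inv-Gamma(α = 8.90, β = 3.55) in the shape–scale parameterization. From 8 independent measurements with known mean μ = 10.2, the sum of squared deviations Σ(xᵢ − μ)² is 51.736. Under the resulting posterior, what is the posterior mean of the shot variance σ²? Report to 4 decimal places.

2.4721

With known mean μ and an Inverse-Gamma(α, β) prior on σ², the Normal likelihood is conjugate: posterior is Inv-Gamma(α + n/2, β + Σ(xᵢ−μ)²/2).
Posterior: Inv-Gamma(8.90 + 8/2, 3.55 + 51.736/2) = Inv-Gamma(12.90, 29.4180).
E[σ²|data] = β/(α−1) = 29.4180/11.90 = 2.4721.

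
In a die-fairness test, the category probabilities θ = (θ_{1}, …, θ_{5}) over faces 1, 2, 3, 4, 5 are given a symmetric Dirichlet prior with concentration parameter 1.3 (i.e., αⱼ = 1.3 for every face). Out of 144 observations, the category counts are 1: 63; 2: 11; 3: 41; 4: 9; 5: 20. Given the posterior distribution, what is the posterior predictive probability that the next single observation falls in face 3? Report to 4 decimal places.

The Dirichlet prior is conjugate to the Multinomial likelihood: each posterior αⱼ = prior αⱼ + observed count nⱼ.
Posterior concentration: (64.3, 12.3, 42.3, 10.3, 21.3), total = 150.5.
P(next = 3 | data) = α_{3}/Σα = 0.2811.

0.2811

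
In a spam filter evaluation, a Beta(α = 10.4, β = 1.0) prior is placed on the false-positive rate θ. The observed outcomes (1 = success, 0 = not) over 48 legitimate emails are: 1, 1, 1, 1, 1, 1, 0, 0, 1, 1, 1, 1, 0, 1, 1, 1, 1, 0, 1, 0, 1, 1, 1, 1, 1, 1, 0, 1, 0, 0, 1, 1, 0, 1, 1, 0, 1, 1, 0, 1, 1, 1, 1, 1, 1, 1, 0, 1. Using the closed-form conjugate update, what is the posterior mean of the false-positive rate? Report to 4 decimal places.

0.7811

The Beta prior is conjugate to a Binomial/Bernoulli likelihood; the update adds successes to α and failures to β.
Posterior: Beta(α+k, β+n−k) = Beta(10.4+36, 1.0+12) = Beta(46.4, 13.0).
Posterior mean = α/(α+β) = 46.4/59.4 = 0.7811.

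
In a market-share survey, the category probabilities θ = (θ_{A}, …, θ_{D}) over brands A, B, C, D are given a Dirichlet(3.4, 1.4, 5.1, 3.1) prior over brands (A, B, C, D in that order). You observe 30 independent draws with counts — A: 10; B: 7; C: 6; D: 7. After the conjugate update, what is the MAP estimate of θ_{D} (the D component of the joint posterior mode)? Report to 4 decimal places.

The Dirichlet prior is conjugate to the Multinomial likelihood: each posterior αⱼ = prior αⱼ + observed count nⱼ.
Posterior concentration: (13.4, 8.4, 11.1, 10.1), total = 43.0.
Joint mode component: (α_{D}−1)/(Σα−K) = 9.1/39.0 = 0.2333.

0.2333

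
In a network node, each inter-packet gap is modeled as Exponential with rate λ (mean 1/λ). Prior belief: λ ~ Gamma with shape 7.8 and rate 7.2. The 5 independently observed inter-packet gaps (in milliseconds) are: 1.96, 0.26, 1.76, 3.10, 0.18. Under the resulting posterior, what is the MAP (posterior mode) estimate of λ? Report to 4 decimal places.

With a Gamma(shape α, rate β) prior on the exponential rate λ, the posterior after n observations with total T = Σxᵢ is Gamma(α+n, β+T).
Sum of observations T = 7.26 milliseconds; n = 5.
Posterior: Gamma(7.8+5, 7.2+7.26) = Gamma(12.8, 14.46).
Mode = (α−1)/β = 0.8160.

0.8160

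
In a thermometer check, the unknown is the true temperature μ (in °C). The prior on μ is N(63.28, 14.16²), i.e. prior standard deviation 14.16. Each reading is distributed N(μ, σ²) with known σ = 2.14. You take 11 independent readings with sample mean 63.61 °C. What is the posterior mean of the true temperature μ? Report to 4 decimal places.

For Normal data with known variance σ², a Normal(μ₀, σ₀²) prior on μ is conjugate. Posterior precision = 1/σ₀² + n/σ²; posterior mean is the precision-weighted average of μ₀ and x̄.
n·x̄ = 11·63.61 = 699.71.
σ₀² = 14.16² = 200.5056, σ² = 2.14² = 4.5796; σ² + n·σ₀² = 4.5796 + 11·200.5056 = 2210.1412.
Posterior mean = (μ₀/σ₀² + n·x̄/σ²)/(1/σ₀² + n/σ²) = (σ²·μ₀ + σ₀²·n·x̄)/(σ² + n·σ₀²) = (4.5796·63.28 + 200.5056·699.71)/2210.1412 = 140585.570464/2210.1412 = 63.6093.

63.6093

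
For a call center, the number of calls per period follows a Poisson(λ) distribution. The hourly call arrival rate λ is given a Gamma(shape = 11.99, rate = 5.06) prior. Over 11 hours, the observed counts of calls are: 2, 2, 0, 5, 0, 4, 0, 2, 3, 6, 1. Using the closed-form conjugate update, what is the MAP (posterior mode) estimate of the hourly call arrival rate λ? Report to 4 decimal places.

With a Gamma(shape α, rate β) prior, the Poisson likelihood is conjugate: the posterior is Gamma(α + ΣXᵢ, β + n).
Sum of counts S = 25 over n = 11 hours.
Posterior: Gamma(α+S, β+n) = Gamma(11.99+25, 5.06+11) = Gamma(36.99, 16.06).
Mode of Gamma(α,β) for α≥1 is (α−1)/β = 35.99/16.06 = 2.2410.

2.2410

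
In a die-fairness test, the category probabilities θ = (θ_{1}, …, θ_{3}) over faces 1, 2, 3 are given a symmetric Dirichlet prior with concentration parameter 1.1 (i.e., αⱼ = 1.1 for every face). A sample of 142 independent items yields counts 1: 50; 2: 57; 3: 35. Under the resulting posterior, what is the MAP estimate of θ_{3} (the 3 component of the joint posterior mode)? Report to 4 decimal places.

0.2467

The Dirichlet prior is conjugate to the Multinomial likelihood: each posterior αⱼ = prior αⱼ + observed count nⱼ.
Posterior concentration: (51.1, 58.1, 36.1), total = 145.3.
Joint mode component: (α_{3}−1)/(Σα−K) = 35.1/142.3 = 0.2467.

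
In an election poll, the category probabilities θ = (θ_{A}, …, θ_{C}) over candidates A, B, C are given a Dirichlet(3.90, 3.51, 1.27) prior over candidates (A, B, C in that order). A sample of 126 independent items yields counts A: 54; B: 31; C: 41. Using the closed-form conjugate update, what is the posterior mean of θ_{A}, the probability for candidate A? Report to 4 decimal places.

0.4299

The Dirichlet prior is conjugate to the Multinomial likelihood: each posterior αⱼ = prior αⱼ + observed count nⱼ.
Posterior concentration: (57.90, 34.51, 42.27), total = 134.68.
E[θ_{A}|data] = α_{A}/Σα = 57.90/134.68 = 0.4299.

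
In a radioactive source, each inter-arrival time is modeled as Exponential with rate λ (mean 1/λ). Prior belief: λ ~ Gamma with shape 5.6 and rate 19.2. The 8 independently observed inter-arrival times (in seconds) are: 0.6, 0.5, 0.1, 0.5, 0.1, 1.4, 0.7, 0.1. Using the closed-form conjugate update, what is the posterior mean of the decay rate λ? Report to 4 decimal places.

With a Gamma(shape α, rate β) prior on the exponential rate λ, the posterior after n observations with total T = Σxᵢ is Gamma(α+n, β+T).
Sum of observations T = 4.0 seconds; n = 8.
Posterior: Gamma(5.6+8, 19.2+4.0) = Gamma(13.6, 23.2).
Posterior mean of λ = α/β = 13.6/23.2 = 0.5862.

0.5862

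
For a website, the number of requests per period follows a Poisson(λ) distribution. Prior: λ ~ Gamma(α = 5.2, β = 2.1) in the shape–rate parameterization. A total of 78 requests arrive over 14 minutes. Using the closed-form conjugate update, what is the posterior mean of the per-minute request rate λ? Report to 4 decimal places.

With a Gamma(shape α, rate β) prior, the Poisson likelihood is conjugate: the posterior is Gamma(α + ΣXᵢ, β + n).
Posterior: Gamma(α+S, β+n) = Gamma(5.2+78, 2.1+14) = Gamma(83.2, 16.1).
Posterior mean = α/β = 83.2/16.1 = 5.1677.

5.1677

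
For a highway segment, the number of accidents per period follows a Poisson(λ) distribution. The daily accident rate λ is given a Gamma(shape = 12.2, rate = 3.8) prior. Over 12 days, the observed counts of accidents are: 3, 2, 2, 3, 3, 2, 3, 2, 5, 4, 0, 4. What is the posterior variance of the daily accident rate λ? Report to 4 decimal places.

With a Gamma(shape α, rate β) prior, the Poisson likelihood is conjugate: the posterior is Gamma(α + ΣXᵢ, β + n).
Sum of counts S = 33 over n = 12 days.
Posterior: Gamma(α+S, β+n) = Gamma(12.2+33, 3.8+12) = Gamma(45.2, 15.8).
Var = α/β² = 45.2/15.8² = 0.1811.

0.1811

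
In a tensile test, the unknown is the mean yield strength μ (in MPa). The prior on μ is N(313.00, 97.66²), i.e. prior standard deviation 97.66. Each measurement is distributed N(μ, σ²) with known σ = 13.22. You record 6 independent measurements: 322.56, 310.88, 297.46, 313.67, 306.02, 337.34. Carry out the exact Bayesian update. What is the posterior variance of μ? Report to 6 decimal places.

For Normal data with known variance σ², a Normal(μ₀, σ₀²) prior on μ is conjugate. Posterior precision = 1/σ₀² + n/σ²; posterior mean is the precision-weighted average of μ₀ and x̄.
σ₀² = 97.66² = 9537.4756, σ² = 13.22² = 174.7684; σ² + n·σ₀² = 174.7684 + 6·9537.4756 = 57399.622.
Posterior precision = 1/σ₀² + n/σ² = 1/9537.4756 + 6/174.7684 = (σ² + n·σ₀²)/(σ₀²σ²) = 57399.622/(9537.4756·174.7684); posterior variance σₙ² = σ₀²σ²/(σ² + n·σ₀²) = 9537.4756·174.7684/57399.622 = 29.039379.

29.039379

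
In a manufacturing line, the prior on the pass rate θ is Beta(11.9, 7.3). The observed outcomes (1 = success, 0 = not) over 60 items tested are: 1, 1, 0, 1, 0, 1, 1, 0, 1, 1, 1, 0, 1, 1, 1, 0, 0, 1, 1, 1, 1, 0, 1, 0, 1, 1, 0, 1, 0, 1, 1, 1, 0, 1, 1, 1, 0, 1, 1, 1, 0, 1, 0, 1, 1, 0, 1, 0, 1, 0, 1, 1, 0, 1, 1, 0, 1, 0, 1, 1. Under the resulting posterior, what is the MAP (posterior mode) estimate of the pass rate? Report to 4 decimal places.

0.6593

The Beta prior is conjugate to a Binomial/Bernoulli likelihood; the update adds successes to α and failures to β.
Posterior: Beta(α+k, β+n−k) = Beta(11.9+40, 7.3+20) = Beta(51.9, 27.3).
Mode of Beta(a,b) for a,b>1 is (a−1)/(a+b−2) = 50.9/77.2 = 0.6593.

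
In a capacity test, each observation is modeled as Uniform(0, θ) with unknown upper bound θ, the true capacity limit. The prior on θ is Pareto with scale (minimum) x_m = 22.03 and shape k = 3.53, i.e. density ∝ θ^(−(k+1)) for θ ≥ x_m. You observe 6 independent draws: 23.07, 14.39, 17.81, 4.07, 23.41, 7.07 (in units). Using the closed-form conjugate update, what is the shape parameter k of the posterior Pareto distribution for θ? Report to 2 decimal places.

A Pareto(scale x_m, shape k) prior on the upper bound θ of Uniform(0, θ) is conjugate: posterior is Pareto(max(x_m, max xᵢ), k + n).
Sample maximum = 23.41; prior scale x_m = 22.03 → posterior scale = max = 23.41.
Posterior shape = 3.53 + 6 = 9.53.
Posterior shape k = 9.53.

9.53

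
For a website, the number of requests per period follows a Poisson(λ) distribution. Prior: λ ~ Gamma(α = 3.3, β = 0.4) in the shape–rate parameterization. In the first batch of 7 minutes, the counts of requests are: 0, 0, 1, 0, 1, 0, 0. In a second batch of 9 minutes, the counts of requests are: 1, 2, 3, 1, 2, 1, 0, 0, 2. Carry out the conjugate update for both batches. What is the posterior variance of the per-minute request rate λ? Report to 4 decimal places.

0.0643

With a Gamma(shape α, rate β) prior, the Poisson likelihood is conjugate: the posterior is Gamma(α + ΣXᵢ, β + n).
Batch 1: sum of counts S = 2 over n = 7 minutes.
After batch 1: Gamma(α+S, β+n) = Gamma(3.3+2, 0.4+7) = Gamma(5.3, 7.4).
Batch 2: sum of counts S = 12 over n = 9 minutes.
After batch 2: Gamma(α+S, β+n) = Gamma(5.3+12, 7.4+9) = Gamma(17.3, 16.4).
Var = α/β² = 17.3/16.4² = 0.0643.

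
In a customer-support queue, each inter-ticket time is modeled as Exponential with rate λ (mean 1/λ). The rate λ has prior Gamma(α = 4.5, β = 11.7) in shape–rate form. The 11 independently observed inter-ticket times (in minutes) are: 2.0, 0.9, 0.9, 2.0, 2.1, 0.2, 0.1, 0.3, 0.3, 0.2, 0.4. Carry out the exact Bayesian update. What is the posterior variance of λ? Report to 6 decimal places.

With a Gamma(shape α, rate β) prior on the exponential rate λ, the posterior after n observations with total T = Σxᵢ is Gamma(α+n, β+T).
Sum of observations T = 9.4 minutes; n = 11.
Posterior: Gamma(4.5+11, 11.7+9.4) = Gamma(15.5, 21.1).
Var = α/β² = 0.034815.

0.034815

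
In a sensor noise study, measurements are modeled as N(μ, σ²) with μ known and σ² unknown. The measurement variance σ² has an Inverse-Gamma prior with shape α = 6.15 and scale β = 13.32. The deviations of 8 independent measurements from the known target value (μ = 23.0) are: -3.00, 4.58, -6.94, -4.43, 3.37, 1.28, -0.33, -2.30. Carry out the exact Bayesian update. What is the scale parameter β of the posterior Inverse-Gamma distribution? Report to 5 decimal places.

With known mean μ and an Inverse-Gamma(α, β) prior on σ², the Normal likelihood is conjugate: posterior is Inv-Gamma(α + n/2, β + Σ(xᵢ−μ)²/2).
Σ(xᵢ−μ)² = (-3.00)² + (4.58)² + (-6.94)² + (-4.43)² + (3.37)² + (1.28)² + (-0.33)² + (-2.30)² = 116.1591.
Posterior: Inv-Gamma(6.15 + 8/2, 13.32 + 116.1591/2) = Inv-Gamma(10.15, 71.39955).
Posterior β = 71.39955.

71.39955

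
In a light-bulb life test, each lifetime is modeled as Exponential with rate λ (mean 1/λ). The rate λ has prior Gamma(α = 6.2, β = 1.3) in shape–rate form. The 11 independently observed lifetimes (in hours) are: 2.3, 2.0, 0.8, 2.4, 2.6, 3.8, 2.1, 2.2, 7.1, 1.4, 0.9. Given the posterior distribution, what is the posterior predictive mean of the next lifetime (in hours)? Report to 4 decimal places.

1.7840

With a Gamma(shape α, rate β) prior on the exponential rate λ, the posterior after n observations with total T = Σxᵢ is Gamma(α+n, β+T).
Sum of observations T = 27.6 hours; n = 11.
Posterior: Gamma(6.2+11, 1.3+27.6) = Gamma(17.2, 28.9).
The predictive distribution for the next observation is Lomax; its mean is β/(α−1) = 28.9/16.2 = 1.7840.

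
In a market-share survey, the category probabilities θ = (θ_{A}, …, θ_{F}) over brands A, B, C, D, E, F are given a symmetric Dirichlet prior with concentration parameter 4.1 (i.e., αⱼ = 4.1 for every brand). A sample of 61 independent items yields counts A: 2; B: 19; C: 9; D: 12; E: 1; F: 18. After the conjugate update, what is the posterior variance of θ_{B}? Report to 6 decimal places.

0.002275

The Dirichlet prior is conjugate to the Multinomial likelihood: each posterior αⱼ = prior αⱼ + observed count nⱼ.
Posterior concentration: (6.1, 23.1, 13.1, 16.1, 5.1, 22.1), total = 85.6.
Var[θ_j] = α_j(Σα−α_j)/((Σα)²(Σα+1)) = 23.1·62.5/(85.6²·86.6) = 0.002275.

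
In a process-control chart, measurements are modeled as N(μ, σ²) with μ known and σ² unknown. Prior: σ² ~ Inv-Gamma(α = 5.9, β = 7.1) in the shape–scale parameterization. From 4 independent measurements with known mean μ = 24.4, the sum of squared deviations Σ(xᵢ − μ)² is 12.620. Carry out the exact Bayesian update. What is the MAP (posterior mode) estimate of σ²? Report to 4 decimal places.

With known mean μ and an Inverse-Gamma(α, β) prior on σ², the Normal likelihood is conjugate: posterior is Inv-Gamma(α + n/2, β + Σ(xᵢ−μ)²/2).
Posterior: Inv-Gamma(5.9 + 4/2, 7.1 + 12.620/2) = Inv-Gamma(7.90, 13.4100).
Mode = β/(α+1) = 13.4100/8.90 = 1.5067.

1.5067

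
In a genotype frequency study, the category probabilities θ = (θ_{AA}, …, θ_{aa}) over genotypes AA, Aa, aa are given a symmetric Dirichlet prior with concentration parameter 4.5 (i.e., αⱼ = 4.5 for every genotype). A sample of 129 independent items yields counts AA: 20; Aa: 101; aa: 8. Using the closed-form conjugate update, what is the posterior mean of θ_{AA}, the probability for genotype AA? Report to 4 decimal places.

The Dirichlet prior is conjugate to the Multinomial likelihood: each posterior αⱼ = prior αⱼ + observed count nⱼ.
Posterior concentration: (24.5, 105.5, 12.5), total = 142.5.
E[θ_{AA}|data] = α_{AA}/Σα = 24.5/142.5 = 0.1719.

0.1719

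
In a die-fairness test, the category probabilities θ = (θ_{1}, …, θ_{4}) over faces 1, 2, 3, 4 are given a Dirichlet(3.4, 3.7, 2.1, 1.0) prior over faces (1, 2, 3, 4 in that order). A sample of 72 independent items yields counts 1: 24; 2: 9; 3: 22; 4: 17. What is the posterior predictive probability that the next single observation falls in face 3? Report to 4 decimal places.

0.2932

The Dirichlet prior is conjugate to the Multinomial likelihood: each posterior αⱼ = prior αⱼ + observed count nⱼ.
Posterior concentration: (27.4, 12.7, 24.1, 18.0), total = 82.2.
P(next = 3 | data) = α_{3}/Σα = 0.2932.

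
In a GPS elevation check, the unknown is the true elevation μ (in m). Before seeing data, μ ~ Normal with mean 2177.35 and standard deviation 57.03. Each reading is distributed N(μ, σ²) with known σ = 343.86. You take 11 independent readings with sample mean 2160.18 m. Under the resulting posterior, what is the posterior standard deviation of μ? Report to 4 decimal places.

For Normal data with known variance σ², a Normal(μ₀, σ₀²) prior on μ is conjugate. Posterior precision = 1/σ₀² + n/σ²; posterior mean is the precision-weighted average of μ₀ and x̄.
σ₀² = 57.03² = 3252.4209, σ² = 343.86² = 118239.6996; σ² + n·σ₀² = 118239.6996 + 11·3252.4209 = 154016.3295.
Posterior precision = 1/σ₀² + n/σ² = 1/3252.4209 + 11/118239.6996 = (σ² + n·σ₀²)/(σ₀²σ²) = 154016.3295/(3252.4209·118239.6996); posterior variance σₙ² = σ₀²σ²/(σ² + n·σ₀²) = 3252.4209·118239.6996/154016.3295 = 2496.912317.
Posterior SD = √σₙ² = √(3252.4209·118239.6996/154016.3295) = 49.9691.

49.9691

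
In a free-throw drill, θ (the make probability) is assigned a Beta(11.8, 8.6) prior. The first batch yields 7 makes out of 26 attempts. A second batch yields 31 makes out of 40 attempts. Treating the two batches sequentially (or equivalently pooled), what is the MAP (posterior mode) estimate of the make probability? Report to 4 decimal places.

The Beta prior is conjugate to a Binomial/Bernoulli likelihood; the update adds successes to α and failures to β.
After batch 1: Beta(11.8+7, 8.6+19) = Beta(18.8, 27.6).
After batch 2: Beta(18.8+31, 27.6+9) = Beta(49.8, 36.6).
Mode of Beta(a,b) for a,b>1 is (a−1)/(a+b−2) = 48.8/84.4 = 0.5782.

0.5782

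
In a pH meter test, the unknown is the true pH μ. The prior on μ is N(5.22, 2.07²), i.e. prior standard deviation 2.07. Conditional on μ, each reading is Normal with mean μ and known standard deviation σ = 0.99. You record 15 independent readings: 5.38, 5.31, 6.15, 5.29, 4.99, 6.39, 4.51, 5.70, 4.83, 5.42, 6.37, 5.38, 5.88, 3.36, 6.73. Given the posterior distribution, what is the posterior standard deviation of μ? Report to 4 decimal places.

For Normal data with known variance σ², a Normal(μ₀, σ₀²) prior on μ is conjugate. Posterior precision = 1/σ₀² + n/σ²; posterior mean is the precision-weighted average of μ₀ and x̄.
σ₀² = 2.07² = 4.2849, σ² = 0.99² = 0.9801; σ² + n·σ₀² = 0.9801 + 15·4.2849 = 65.2536.
Posterior precision = 1/σ₀² + n/σ² = 1/4.2849 + 15/0.9801 = (σ² + n·σ₀²)/(σ₀²σ²) = 65.2536/(4.2849·0.9801); posterior variance σₙ² = σ₀²σ²/(σ² + n·σ₀²) = 4.2849·0.9801/65.2536 = 0.064359.
Posterior SD = √σₙ² = √(4.2849·0.9801/65.2536) = 0.2537.

0.2537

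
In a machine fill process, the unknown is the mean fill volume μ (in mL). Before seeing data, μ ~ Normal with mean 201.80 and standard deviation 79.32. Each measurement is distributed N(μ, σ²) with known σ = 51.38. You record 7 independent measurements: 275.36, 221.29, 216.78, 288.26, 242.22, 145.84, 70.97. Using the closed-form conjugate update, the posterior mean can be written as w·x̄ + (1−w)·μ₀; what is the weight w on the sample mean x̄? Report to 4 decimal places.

0.9434

For Normal data with known variance σ², a Normal(μ₀, σ₀²) prior on μ is conjugate. Posterior precision = 1/σ₀² + n/σ²; posterior mean is the precision-weighted average of μ₀ and x̄.
σ₀² = 79.32² = 6291.6624, σ² = 51.38² = 2639.9044. Prior precision 1/σ₀² = 1/6291.6624; data precision n/σ² = 7/2639.9044.
w = (n/σ²)/(1/σ₀² + n/σ²) = n·σ₀²/(σ² + n·σ₀²) = 7·6291.6624/(2639.9044 + 7·6291.6624) = 44041.6368/46681.5412 = 0.9434.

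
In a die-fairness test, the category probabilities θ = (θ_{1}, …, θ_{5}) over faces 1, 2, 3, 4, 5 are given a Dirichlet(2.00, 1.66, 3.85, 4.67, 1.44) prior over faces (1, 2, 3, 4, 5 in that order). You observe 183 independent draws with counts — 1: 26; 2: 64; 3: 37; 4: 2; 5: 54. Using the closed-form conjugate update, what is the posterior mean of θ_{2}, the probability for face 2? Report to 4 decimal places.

The Dirichlet prior is conjugate to the Multinomial likelihood: each posterior αⱼ = prior αⱼ + observed count nⱼ.
Posterior concentration: (28.00, 65.66, 40.85, 6.67, 55.44), total = 196.62.
E[θ_{2}|data] = α_{2}/Σα = 65.66/196.62 = 0.3339.

0.3339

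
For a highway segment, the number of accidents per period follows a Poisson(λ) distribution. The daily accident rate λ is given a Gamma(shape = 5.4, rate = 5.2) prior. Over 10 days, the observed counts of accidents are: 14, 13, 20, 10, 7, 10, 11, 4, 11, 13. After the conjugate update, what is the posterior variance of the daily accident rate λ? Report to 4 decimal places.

With a Gamma(shape α, rate β) prior, the Poisson likelihood is conjugate: the posterior is Gamma(α + ΣXᵢ, β + n).
Sum of counts S = 113 over n = 10 days.
Posterior: Gamma(α+S, β+n) = Gamma(5.4+113, 5.2+10) = Gamma(118.4, 15.2).
Var = α/β² = 118.4/15.2² = 0.5125.

0.5125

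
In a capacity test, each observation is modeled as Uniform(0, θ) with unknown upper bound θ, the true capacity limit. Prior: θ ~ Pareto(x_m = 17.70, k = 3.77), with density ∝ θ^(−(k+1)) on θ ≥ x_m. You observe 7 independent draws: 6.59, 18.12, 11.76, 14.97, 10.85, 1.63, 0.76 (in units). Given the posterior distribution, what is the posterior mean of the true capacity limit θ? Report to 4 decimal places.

19.9747

A Pareto(scale x_m, shape k) prior on the upper bound θ of Uniform(0, θ) is conjugate: posterior is Pareto(max(x_m, max xᵢ), k + n).
Sample maximum = 18.12; prior scale x_m = 17.70 → posterior scale = max = 18.12.
Posterior shape = 3.77 + 7 = 10.77.
E[θ|data] = k·x_m/(k−1) = 10.77·18.12/9.77 = 19.9747.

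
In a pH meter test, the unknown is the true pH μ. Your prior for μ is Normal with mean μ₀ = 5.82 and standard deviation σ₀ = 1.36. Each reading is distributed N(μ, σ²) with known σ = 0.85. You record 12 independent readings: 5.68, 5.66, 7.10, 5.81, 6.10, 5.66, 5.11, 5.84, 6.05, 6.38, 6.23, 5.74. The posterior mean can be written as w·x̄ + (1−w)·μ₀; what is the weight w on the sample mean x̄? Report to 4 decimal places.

For Normal data with known variance σ², a Normal(μ₀, σ₀²) prior on μ is conjugate. Posterior precision = 1/σ₀² + n/σ²; posterior mean is the precision-weighted average of μ₀ and x̄.
σ₀² = 1.36² = 1.8496, σ² = 0.85² = 0.7225. Prior precision 1/σ₀² = 1/1.8496; data precision n/σ² = 12/0.7225.
w = (n/σ²)/(1/σ₀² + n/σ²) = n·σ₀²/(σ² + n·σ₀²) = 12·1.8496/(0.7225 + 12·1.8496) = 22.1952/22.9177 = 0.9685.

0.9685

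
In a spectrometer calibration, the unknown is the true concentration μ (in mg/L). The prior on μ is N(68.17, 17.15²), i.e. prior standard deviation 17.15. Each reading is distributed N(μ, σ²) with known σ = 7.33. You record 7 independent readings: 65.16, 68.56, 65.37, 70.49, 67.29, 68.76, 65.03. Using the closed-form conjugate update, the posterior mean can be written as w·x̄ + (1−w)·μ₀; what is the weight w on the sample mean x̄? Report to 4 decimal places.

0.9746

For Normal data with known variance σ², a Normal(μ₀, σ₀²) prior on μ is conjugate. Posterior precision = 1/σ₀² + n/σ²; posterior mean is the precision-weighted average of μ₀ and x̄.
σ₀² = 17.15² = 294.1225, σ² = 7.33² = 53.7289. Prior precision 1/σ₀² = 1/294.1225; data precision n/σ² = 7/53.7289.
w = (n/σ²)/(1/σ₀² + n/σ²) = n·σ₀²/(σ² + n·σ₀²) = 7·294.1225/(53.7289 + 7·294.1225) = 2058.8575/2112.5864 = 0.9746.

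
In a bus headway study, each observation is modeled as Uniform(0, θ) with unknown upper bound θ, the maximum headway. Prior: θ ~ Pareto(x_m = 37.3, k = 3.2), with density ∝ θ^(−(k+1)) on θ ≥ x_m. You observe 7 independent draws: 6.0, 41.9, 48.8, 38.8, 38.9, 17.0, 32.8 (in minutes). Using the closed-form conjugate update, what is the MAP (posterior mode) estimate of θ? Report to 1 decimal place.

A Pareto(scale x_m, shape k) prior on the upper bound θ of Uniform(0, θ) is conjugate: posterior is Pareto(max(x_m, max xᵢ), k + n).
Sample maximum = 48.8; prior scale x_m = 37.3 → posterior scale = max = 48.8.
Posterior shape = 3.2 + 7 = 10.2.
The Pareto density is decreasing on [x_m, ∞), so the mode is x_m = 48.8.

48.8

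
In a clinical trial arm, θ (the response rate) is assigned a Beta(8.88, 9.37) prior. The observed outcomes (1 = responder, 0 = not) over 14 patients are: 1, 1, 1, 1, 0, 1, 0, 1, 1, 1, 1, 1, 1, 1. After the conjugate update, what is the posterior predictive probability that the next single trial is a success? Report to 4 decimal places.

0.6474

The Beta prior is conjugate to a Binomial/Bernoulli likelihood; the update adds successes to α and failures to β.
Posterior: Beta(α+k, β+n−k) = Beta(8.88+12, 9.37+2) = Beta(20.88, 11.37).
For a single future Bernoulli trial, P(success | data) = α/(α+β) = 0.6474.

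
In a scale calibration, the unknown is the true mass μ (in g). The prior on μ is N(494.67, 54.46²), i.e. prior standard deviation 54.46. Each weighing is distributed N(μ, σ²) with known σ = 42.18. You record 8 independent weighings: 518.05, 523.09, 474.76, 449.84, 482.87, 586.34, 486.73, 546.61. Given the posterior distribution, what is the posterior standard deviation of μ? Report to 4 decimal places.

For Normal data with known variance σ², a Normal(μ₀, σ₀²) prior on μ is conjugate. Posterior precision = 1/σ₀² + n/σ²; posterior mean is the precision-weighted average of μ₀ and x̄.
σ₀² = 54.46² = 2965.8916, σ² = 42.18² = 1779.1524; σ² + n·σ₀² = 1779.1524 + 8·2965.8916 = 25506.2852.
Posterior precision = 1/σ₀² + n/σ² = 1/2965.8916 + 8/1779.1524 = (σ² + n·σ₀²)/(σ₀²σ²) = 25506.2852/(2965.8916·1779.1524); posterior variance σₙ² = σ₀²σ²/(σ² + n·σ₀²) = 2965.8916·1779.1524/25506.2852 = 206.881289.
Posterior SD = √σₙ² = √(2965.8916·1779.1524/25506.2852) = 14.3834.

14.3834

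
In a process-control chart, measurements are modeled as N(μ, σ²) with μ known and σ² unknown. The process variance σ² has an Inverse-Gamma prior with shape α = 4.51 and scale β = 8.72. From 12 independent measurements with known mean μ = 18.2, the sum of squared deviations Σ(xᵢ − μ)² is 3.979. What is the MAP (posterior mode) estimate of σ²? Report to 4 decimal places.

With known mean μ and an Inverse-Gamma(α, β) prior on σ², the Normal likelihood is conjugate: posterior is Inv-Gamma(α + n/2, β + Σ(xᵢ−μ)²/2).
Posterior: Inv-Gamma(4.51 + 12/2, 8.72 + 3.979/2) = Inv-Gamma(10.51, 10.7095).
Mode = β/(α+1) = 10.7095/11.51 = 0.9305.

0.9305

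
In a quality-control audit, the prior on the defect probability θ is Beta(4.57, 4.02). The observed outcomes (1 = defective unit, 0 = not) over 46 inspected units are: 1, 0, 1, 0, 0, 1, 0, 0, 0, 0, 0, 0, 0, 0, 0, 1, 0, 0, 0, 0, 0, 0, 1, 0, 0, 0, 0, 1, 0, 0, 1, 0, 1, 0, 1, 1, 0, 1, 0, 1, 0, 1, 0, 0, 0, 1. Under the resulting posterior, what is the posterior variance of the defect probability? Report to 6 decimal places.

The Beta prior is conjugate to a Binomial/Bernoulli likelihood; the update adds successes to α and failures to β.
Posterior: Beta(α+k, β+n−k) = Beta(4.57+14, 4.02+32) = Beta(18.57, 36.02).
Var = αβ/((α+β)²(α+β+1)) = 18.57·36.02/(54.59²·55.59) = 0.004038.

0.004038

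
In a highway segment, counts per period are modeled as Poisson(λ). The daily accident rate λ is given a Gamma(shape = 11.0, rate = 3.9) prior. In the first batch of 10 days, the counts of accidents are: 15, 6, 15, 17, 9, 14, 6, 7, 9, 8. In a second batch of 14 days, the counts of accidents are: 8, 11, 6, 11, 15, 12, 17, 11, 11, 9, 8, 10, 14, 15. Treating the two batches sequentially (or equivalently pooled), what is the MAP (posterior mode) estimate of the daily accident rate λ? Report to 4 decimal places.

With a Gamma(shape α, rate β) prior, the Poisson likelihood is conjugate: the posterior is Gamma(α + ΣXᵢ, β + n).
Batch 1: sum of counts S = 106 over n = 10 days.
After batch 1: Gamma(α+S, β+n) = Gamma(11.0+106, 3.9+10) = Gamma(117.0, 13.9).
Batch 2: sum of counts S = 158 over n = 14 days.
After batch 2: Gamma(α+S, β+n) = Gamma(117.0+158, 13.9+14) = Gamma(275.0, 27.9).
Mode of Gamma(α,β) for α≥1 is (α−1)/β = 274.0/27.9 = 9.8208.

9.8208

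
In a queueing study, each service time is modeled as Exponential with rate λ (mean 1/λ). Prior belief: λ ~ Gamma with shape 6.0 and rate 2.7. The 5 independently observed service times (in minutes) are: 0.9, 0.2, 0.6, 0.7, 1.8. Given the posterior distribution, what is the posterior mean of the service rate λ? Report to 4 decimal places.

With a Gamma(shape α, rate β) prior on the exponential rate λ, the posterior after n observations with total T = Σxᵢ is Gamma(α+n, β+T).
Sum of observations T = 4.2 minutes; n = 5.
Posterior: Gamma(6.0+5, 2.7+4.2) = Gamma(11.0, 6.9).
Posterior mean of λ = α/β = 11.0/6.9 = 1.5942.

1.5942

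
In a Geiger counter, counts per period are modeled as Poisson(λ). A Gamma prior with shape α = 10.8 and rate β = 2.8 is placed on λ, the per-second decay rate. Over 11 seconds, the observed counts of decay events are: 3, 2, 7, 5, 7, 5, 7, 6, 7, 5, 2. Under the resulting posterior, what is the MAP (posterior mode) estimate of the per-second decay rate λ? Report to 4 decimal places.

4.7681

With a Gamma(shape α, rate β) prior, the Poisson likelihood is conjugate: the posterior is Gamma(α + ΣXᵢ, β + n).
Sum of counts S = 56 over n = 11 seconds.
Posterior: Gamma(α+S, β+n) = Gamma(10.8+56, 2.8+11) = Gamma(66.8, 13.8).
Mode of Gamma(α,β) for α≥1 is (α−1)/β = 65.8/13.8 = 4.7681.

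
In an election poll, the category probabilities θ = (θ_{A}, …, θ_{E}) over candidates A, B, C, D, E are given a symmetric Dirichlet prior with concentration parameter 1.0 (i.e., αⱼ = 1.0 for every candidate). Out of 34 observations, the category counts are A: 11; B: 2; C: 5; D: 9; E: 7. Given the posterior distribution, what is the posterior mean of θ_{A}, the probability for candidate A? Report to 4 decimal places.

The Dirichlet prior is conjugate to the Multinomial likelihood: each posterior αⱼ = prior αⱼ + observed count nⱼ.
Posterior concentration: (12.0, 3.0, 6.0, 10.0, 8.0), total = 39.0.
E[θ_{A}|data] = α_{A}/Σα = 12.0/39.0 = 0.3077.

0.3077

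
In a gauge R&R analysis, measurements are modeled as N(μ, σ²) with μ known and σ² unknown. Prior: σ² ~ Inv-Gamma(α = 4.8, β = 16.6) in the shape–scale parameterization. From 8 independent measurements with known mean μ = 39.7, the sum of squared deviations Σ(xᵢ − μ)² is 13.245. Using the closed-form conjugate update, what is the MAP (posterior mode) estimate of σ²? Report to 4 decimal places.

2.3696

With known mean μ and an Inverse-Gamma(α, β) prior on σ², the Normal likelihood is conjugate: posterior is Inv-Gamma(α + n/2, β + Σ(xᵢ−μ)²/2).
Posterior: Inv-Gamma(4.8 + 8/2, 16.6 + 13.245/2) = Inv-Gamma(8.80, 23.2225).
Mode = β/(α+1) = 23.2225/9.80 = 2.3696.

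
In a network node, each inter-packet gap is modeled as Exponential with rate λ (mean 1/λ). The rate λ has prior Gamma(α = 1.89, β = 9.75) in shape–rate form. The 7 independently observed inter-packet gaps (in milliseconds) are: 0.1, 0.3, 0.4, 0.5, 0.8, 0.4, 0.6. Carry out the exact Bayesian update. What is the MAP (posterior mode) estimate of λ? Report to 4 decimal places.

With a Gamma(shape α, rate β) prior on the exponential rate λ, the posterior after n observations with total T = Σxᵢ is Gamma(α+n, β+T).
Sum of observations T = 3.1 milliseconds; n = 7.
Posterior: Gamma(1.89+7, 9.75+3.1) = Gamma(8.89, 12.85).
Mode = (α−1)/β = 0.6140.

0.6140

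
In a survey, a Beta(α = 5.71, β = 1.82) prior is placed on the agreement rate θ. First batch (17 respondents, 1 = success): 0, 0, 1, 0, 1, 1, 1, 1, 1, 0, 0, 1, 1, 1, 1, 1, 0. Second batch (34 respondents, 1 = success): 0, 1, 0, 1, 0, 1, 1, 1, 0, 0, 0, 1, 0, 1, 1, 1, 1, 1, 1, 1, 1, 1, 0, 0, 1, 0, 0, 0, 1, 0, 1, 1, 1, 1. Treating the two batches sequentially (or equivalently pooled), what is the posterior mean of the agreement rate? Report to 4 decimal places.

0.6443

The Beta prior is conjugate to a Binomial/Bernoulli likelihood; the update adds successes to α and failures to β.
After batch 1: Beta(5.71+11, 1.82+6) = Beta(16.71, 7.82).
After batch 2: Beta(16.71+21, 7.82+13) = Beta(37.71, 20.82).
Posterior mean = α/(α+β) = 37.71/58.53 = 0.6443.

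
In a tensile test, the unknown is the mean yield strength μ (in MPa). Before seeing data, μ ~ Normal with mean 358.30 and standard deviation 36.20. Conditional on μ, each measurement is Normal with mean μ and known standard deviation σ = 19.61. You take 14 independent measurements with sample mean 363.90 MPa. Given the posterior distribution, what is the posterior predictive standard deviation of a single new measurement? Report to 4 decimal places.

For Normal data with known variance σ², a Normal(μ₀, σ₀²) prior on μ is conjugate. Posterior precision = 1/σ₀² + n/σ²; posterior mean is the precision-weighted average of μ₀ and x̄.
σ₀² = 36.20² = 1310.44, σ² = 19.61² = 384.5521; σ² + n·σ₀² = 384.5521 + 14·1310.44 = 18730.7121.
Posterior precision = 1/σ₀² + n/σ² = 1/1310.44 + 14/384.5521 = (σ² + n·σ₀²)/(σ₀²σ²) = 18730.7121/(1310.44·384.5521); posterior variance σₙ² = σ₀²σ²/(σ² + n·σ₀²) = 1310.44·384.5521/18730.7121 = 26.904073.
Predictive variance for one new observation = σₙ² + σ² = 1310.44·384.5521/18730.7121 + 384.5521 = σ²·(σ₀² + 18730.7121)/18730.7121 = 384.5521·20041.1521/18730.7121 = 411.456173; SD = √(384.5521·20041.1521/18730.7121) = 20.2844.

20.2844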